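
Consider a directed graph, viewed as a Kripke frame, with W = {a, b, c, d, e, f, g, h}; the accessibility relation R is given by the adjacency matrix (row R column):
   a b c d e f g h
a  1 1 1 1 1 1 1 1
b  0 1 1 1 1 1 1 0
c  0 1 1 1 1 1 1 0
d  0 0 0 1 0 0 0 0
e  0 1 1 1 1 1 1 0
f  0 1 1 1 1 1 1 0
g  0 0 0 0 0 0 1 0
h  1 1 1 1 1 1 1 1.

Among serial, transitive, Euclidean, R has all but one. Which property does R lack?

Euclidean

Serial: yes — every world has a successor (e.g. a R a).
Transitive: yes — every two-step R-path is closed by a direct edge.
Euclidean: no — a R b and a R h, but not b R h.
Only Euclidean fails.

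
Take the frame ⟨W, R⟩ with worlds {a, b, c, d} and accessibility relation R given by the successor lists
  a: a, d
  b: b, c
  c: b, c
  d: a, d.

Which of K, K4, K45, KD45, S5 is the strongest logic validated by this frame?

Transitive (axiom 4): yes — every two-step R-path is closed by a direct edge.
Euclidean (axiom 5): yes — any two successors of a common world are R-related.
Serial (axiom D): yes — every world has a successor (e.g. a R a).
Reflexive (axiom T): yes — every world is R-related to itself.
So F validates K, K4, K45, KD45, S5. The strongest is S5.

S5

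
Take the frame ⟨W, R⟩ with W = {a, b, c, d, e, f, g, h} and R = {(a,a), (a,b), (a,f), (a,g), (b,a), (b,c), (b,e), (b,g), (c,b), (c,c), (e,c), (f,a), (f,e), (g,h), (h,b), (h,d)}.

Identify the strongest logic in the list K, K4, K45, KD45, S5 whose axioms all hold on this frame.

K

Transitive (axiom 4): no — a R b and b R c, but not a R c.
Euclidean (axiom 5): no — a R b and a R f, but not b R f.
Serial (axiom D): no — d has no R-successor.
Reflexive (axiom T): no — b is not related to itself.
So F validates K; K4 would additionally require R to be transitive. The strongest is K.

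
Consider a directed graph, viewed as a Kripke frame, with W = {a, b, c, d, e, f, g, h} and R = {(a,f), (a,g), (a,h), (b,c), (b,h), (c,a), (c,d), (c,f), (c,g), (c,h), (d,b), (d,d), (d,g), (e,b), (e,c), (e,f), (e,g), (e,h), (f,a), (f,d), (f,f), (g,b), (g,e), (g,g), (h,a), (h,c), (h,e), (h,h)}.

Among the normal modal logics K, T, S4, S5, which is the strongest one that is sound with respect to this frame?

Reflexive (axiom T): no — a is not related to itself.
Transitive (axiom 4): no — a R f and f R d, but not a R d.
Euclidean (axiom 5): no — a R f and a R g, but not f R g.
So F validates K; T would additionally require R to be reflexive. The strongest is K.

K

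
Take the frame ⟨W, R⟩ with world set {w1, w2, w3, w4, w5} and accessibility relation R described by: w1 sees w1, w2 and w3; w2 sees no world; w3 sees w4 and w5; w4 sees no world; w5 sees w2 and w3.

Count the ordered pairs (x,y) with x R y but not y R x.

4

Enumerating: (w1,w2), (w1,w3), (w3,w4), (w5,w2).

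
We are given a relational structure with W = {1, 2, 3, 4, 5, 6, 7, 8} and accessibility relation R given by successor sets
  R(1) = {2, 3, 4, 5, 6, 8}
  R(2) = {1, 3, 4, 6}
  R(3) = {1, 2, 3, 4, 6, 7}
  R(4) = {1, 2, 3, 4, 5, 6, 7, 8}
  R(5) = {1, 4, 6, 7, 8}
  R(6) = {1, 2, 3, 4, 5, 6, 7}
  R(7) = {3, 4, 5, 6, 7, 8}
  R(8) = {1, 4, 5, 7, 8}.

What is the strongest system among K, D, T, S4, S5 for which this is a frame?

D

Serial (axiom D): yes — every world has a successor (e.g. 1 R 2).
Reflexive (axiom T): no — 1 is not related to itself.
Transitive (axiom 4): no — 1 R 3 and 3 R 7, but not 1 R 7.
Euclidean (axiom 5): no — 1 R 2 and 1 R 5, but not 2 R 5.
So F validates K, D; T would additionally require R to be reflexive. The strongest is D.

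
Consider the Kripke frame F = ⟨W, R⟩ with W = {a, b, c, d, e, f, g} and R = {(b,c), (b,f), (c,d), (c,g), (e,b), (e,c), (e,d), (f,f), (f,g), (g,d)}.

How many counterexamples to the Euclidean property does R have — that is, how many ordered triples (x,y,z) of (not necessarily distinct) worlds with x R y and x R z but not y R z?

16

Enumerating: (b,c,c), (b,c,f), (b,f,c), (c,d,d), (c,d,g), (c,g,g), (e,b,b), (e,b,d), (e,c,b), (e,c,c), (e,d,b), (e,d,c), (e,d,d), (f,g,f), (f,g,g), (g,d,d).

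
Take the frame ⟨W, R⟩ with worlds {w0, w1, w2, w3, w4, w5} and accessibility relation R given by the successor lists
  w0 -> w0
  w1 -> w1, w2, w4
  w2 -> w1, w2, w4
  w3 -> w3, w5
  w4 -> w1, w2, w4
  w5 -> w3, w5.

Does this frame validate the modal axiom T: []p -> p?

Axiom T corresponds to the accessibility relation being reflexive.
Reflexive: yes — every world is R-related to itself.

Yes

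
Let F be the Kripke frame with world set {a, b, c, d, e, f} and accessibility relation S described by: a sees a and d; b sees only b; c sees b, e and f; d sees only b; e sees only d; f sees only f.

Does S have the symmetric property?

No

Symmetric: no — a S d but not d S a.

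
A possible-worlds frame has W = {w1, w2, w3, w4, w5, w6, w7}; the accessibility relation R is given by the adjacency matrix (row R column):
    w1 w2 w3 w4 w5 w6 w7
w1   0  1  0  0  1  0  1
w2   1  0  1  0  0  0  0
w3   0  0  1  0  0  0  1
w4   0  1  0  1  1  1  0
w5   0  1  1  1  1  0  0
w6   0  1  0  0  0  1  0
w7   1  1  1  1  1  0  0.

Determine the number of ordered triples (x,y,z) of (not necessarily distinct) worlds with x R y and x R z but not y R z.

38

Enumerating: (w1,w2,w2), (w1,w2,w5), (w1,w2,w7), (w1,w5,w7), (w1,w7,w7), (w2,w1,w1), (w2,w1,w3), (w2,w3,w1), (w3,w7,w7), (w4,w2,w2), (w4,w2,w4), (w4,w2,w5), … and 26 more.
Total: 38.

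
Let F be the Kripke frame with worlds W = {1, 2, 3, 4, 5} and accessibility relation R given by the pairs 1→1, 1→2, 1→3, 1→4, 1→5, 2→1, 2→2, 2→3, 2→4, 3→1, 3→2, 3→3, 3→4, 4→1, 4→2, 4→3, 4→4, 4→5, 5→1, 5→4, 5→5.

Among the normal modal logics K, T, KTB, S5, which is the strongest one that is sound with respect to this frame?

Reflexive (axiom T): yes — every world is R-related to itself.
Symmetric (axiom B): yes — every pair in R has its reverse in R.
Euclidean (axiom 5): no — 1 R 2 and 1 R 5, but not 2 R 5.
So F validates K, T, KTB; S5 would additionally require R to be Euclidean. The strongest is KTB.

KTB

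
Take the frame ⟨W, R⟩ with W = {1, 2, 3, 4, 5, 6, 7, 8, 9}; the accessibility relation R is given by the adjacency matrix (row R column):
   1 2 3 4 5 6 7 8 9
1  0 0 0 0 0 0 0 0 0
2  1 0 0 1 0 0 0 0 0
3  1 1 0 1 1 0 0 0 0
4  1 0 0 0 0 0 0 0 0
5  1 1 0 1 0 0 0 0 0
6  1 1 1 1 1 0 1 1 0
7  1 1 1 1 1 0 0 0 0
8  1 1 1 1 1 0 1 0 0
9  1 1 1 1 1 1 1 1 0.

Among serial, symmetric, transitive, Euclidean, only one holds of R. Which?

Serial: no — 1 has no R-successor.
Symmetric: no — 2 R 1 but not 1 R 2.
Transitive: yes — every two-step R-path is closed by a direct edge.
Euclidean: no — 2 R 1 and 2 R 4, but not 1 R 4.
Only transitive holds.

transitive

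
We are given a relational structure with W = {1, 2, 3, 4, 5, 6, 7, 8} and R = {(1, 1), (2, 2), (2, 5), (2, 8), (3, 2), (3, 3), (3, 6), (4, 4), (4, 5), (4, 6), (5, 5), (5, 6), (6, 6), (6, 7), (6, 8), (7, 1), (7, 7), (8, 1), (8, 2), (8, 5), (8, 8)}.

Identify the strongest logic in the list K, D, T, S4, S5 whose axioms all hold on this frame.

Serial (axiom D): yes — every world has a successor (e.g. 1 R 1).
Reflexive (axiom T): yes — every world is R-related to itself.
Transitive (axiom 4): no — 2 R 5 and 5 R 6, but not 2 R 6.
Euclidean (axiom 5): no — 2 R 5 and 2 R 8, but not 5 R 8.
So F validates K, D, T; S4 would additionally require R to be transitive. The strongest is T.

T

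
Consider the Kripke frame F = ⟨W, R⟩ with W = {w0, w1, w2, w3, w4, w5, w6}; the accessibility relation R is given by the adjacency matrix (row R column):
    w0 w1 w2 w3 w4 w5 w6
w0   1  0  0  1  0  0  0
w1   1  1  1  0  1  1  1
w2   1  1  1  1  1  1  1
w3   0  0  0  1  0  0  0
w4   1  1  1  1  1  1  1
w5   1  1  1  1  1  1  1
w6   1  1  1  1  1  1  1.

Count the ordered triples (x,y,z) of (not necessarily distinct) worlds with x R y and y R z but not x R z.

Enumerating: (w1,w0,w3), (w1,w2,w3), (w1,w4,w3), (w1,w5,w3), (w1,w6,w3).

5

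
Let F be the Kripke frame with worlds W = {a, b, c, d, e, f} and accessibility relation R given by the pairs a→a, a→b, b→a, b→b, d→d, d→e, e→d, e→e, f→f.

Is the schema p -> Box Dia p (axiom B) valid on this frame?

Yes

By correspondence theory, B is valid on a frame iff R is symmetric.
Symmetric: yes — every pair in R has its reverse in R.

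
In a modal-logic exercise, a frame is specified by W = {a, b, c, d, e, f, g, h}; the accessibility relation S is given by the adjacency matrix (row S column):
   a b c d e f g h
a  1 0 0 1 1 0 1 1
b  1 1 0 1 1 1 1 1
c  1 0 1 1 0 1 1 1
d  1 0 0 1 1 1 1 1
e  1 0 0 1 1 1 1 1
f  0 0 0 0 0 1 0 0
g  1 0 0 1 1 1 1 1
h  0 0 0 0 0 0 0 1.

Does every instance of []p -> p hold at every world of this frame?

Axiom T corresponds to the accessibility relation being reflexive.
Reflexive: yes — every world is S-related to itself.

Yes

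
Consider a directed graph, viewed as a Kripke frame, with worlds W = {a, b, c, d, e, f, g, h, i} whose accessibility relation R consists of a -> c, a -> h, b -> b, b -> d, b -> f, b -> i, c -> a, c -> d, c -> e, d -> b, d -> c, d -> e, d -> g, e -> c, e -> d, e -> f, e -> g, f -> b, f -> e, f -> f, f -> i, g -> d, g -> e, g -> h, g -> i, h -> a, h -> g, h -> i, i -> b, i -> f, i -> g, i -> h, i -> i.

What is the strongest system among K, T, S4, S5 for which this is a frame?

K

Reflexive (axiom T): no — a is not related to itself.
Transitive (axiom 4): no — a R c and c R d, but not a R d.
Euclidean (axiom 5): no — a R c and a R h, but not c R h.
So F validates K; T would additionally require R to be reflexive. The strongest is K.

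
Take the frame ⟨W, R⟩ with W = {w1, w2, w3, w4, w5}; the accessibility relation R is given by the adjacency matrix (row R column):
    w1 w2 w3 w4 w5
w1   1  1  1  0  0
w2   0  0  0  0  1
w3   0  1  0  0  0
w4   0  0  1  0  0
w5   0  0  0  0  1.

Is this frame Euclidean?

Euclidean: no — w1 R w2 and w1 R w3, but not w2 R w3.

No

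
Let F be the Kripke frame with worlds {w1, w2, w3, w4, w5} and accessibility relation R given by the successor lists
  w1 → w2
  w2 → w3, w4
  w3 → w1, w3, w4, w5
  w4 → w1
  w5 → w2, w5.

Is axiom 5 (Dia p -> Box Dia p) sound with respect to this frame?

Axiom 5 corresponds to the accessibility relation being Euclidean.
Euclidean: no — w2 R w4 and w2 R w3, but not w4 R w3.

No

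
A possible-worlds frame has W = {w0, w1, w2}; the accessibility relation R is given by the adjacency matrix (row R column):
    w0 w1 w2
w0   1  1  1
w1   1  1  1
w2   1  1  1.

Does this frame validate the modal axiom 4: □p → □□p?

Axiom 4 corresponds to the accessibility relation being transitive.
Transitive: yes — every two-step R-path is closed by a direct edge.

Yes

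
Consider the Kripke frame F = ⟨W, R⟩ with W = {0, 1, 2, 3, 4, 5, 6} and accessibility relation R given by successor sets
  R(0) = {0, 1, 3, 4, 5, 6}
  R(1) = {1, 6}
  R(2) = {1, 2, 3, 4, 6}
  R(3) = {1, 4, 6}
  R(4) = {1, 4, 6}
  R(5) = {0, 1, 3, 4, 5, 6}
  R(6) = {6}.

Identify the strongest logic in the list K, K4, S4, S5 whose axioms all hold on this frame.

Transitive (axiom 4): yes — every two-step R-path is closed by a direct edge.
Reflexive (axiom T): no — 3 is not related to itself.
Euclidean (axiom 5): no — 0 R 1 and 0 R 3, but not 1 R 3.
So F validates K, K4; S4 would additionally require R to be reflexive. The strongest is K4.

K4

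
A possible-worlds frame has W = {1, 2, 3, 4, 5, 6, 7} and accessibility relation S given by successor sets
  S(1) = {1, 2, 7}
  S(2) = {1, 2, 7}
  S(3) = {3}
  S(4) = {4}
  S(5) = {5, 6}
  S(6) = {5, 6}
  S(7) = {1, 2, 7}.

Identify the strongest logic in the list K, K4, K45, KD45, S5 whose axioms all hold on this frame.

Transitive (axiom 4): yes — every two-step S-path is closed by a direct edge.
Euclidean (axiom 5): yes — any two successors of a common world are S-related.
Serial (axiom D): yes — every world has a successor (e.g. 1 S 1).
Reflexive (axiom T): yes — every world is S-related to itself.
So F validates K, K4, K45, KD45, S5. The strongest is S5.

S5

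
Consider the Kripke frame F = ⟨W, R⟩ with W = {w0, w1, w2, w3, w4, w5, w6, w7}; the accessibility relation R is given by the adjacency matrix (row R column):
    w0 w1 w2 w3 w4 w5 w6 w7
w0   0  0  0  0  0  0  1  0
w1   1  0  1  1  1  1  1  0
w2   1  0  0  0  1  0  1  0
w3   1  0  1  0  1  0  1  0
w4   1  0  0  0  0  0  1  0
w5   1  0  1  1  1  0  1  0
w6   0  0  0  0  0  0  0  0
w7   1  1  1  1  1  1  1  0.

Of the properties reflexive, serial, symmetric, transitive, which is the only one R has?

transitive

Reflexive: no — w0 is not related to itself.
Serial: no — w6 has no R-successor.
Symmetric: no — w0 R w6 but not w6 R w0.
Transitive: yes — every two-step R-path is closed by a direct edge.
Only transitive holds.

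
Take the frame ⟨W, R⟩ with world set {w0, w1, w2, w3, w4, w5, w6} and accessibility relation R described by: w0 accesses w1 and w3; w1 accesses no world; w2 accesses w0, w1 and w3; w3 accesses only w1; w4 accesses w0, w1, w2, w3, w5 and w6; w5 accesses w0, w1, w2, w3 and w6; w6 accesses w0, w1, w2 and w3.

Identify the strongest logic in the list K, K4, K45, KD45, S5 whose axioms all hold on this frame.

Transitive (axiom 4): yes — every two-step R-path is closed by a direct edge.
Euclidean (axiom 5): no — w0 R w1 and w0 R w3, but not w1 R w3.
Serial (axiom D): no — w1 has no R-successor.
Reflexive (axiom T): no — w0 is not related to itself.
So F validates K, K4; K45 would additionally require R to be Euclidean. The strongest is K4.

K4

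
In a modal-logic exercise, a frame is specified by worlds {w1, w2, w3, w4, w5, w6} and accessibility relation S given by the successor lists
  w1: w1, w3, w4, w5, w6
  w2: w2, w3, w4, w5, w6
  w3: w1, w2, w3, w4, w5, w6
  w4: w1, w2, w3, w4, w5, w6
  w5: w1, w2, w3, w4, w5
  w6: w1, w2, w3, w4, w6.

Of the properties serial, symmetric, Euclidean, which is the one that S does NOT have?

Serial: yes — every world has a successor (e.g. w1 S w1).
Symmetric: yes — every pair in S has its reverse in S.
Euclidean: no — w1 S w5 and w1 S w6, but not w5 S w6.
Only Euclidean fails.

Euclidean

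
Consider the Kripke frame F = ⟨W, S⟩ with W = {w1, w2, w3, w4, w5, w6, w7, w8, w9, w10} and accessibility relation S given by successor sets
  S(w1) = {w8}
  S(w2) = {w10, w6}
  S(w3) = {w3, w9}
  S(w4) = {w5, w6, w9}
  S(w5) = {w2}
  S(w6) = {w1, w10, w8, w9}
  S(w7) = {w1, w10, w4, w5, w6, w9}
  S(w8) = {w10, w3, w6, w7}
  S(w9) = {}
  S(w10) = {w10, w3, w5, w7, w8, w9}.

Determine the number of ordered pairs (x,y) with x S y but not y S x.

Enumerating: (w1,w8), (w10,w3), (w10,w5), (w10,w9), (w2,w10), (w2,w6), (w3,w9), (w4,w5), (w4,w6), (w4,w9), (w5,w2), (w6,w1), … and 9 more.
Total: 21.

21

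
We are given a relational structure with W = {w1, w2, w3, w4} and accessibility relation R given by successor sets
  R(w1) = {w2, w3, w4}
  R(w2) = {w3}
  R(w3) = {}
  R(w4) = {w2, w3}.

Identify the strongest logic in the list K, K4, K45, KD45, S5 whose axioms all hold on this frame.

Transitive (axiom 4): yes — every two-step R-path is closed by a direct edge.
Euclidean (axiom 5): no — w1 R w2 and w1 R w4, but not w2 R w4.
Serial (axiom D): no — w3 has no R-successor.
Reflexive (axiom T): no — w1 is not related to itself.
So F validates K, K4; K45 would additionally require R to be Euclidean. The strongest is K4.

K4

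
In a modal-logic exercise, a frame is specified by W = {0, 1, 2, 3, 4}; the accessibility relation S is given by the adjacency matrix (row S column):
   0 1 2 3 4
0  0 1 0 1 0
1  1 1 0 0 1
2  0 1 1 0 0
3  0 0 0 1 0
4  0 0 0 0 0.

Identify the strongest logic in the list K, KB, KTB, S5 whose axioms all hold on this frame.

K

Symmetric (axiom B): no — 0 S 3 but not 3 S 0.
Reflexive (axiom T): no — 0 is not related to itself.
Euclidean (axiom 5): no — 0 S 1 and 0 S 3, but not 1 S 3.
So F validates K; KB would additionally require S to be symmetric. The strongest is K.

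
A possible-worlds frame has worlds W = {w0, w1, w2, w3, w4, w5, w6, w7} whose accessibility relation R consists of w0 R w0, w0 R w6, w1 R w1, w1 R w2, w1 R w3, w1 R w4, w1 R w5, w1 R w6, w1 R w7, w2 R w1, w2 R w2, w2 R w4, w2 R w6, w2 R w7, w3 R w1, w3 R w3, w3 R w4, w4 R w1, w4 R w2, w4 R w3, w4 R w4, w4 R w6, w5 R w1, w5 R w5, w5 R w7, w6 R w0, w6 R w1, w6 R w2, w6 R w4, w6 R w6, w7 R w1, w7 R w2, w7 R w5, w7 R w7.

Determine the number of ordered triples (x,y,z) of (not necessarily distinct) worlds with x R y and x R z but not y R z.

Enumerating: (w1,w2,w3), (w1,w2,w5), (w1,w3,w2), (w1,w3,w5), (w1,w3,w6), (w1,w3,w7), (w1,w4,w5), (w1,w4,w7), (w1,w5,w2), (w1,w5,w3), (w1,w5,w4), (w1,w5,w6), … and 22 more.
Total: 34.

34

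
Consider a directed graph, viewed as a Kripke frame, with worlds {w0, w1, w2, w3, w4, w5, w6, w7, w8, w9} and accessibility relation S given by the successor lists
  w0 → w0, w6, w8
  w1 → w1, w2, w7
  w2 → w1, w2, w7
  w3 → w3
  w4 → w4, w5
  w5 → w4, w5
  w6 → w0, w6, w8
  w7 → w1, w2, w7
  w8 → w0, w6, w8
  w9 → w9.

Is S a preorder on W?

Yes

Reflexive: yes — every world is S-related to itself.
Transitive: yes — every two-step S-path is closed by a direct edge.
So S is a preorder.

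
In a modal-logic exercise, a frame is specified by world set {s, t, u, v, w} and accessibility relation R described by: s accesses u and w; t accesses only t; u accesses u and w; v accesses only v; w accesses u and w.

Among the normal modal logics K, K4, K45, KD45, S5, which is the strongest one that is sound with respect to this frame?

Transitive (axiom 4): yes — every two-step R-path is closed by a direct edge.
Euclidean (axiom 5): yes — any two successors of a common world are R-related.
Serial (axiom D): yes — every world has a successor (e.g. s R u).
Reflexive (axiom T): no — s is not related to itself.
So F validates K, K4, K45, KD45; S5 would additionally require R to be reflexive. The strongest is KD45.

KD45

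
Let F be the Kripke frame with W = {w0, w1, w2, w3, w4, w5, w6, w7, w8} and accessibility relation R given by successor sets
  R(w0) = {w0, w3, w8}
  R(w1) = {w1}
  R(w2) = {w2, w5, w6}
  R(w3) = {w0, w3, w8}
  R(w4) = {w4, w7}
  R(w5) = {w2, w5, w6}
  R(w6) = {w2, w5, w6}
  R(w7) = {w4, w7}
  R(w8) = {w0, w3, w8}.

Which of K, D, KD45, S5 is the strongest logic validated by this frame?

S5

Serial (axiom D): yes — every world has a successor (e.g. w0 R w0).
Euclidean (axiom 5): yes — any two successors of a common world are R-related.
Transitive (axiom 4): yes — every two-step R-path is closed by a direct edge.
Reflexive (axiom T): yes — every world is R-related to itself.
So F validates K, D, KD45, S5. The strongest is S5.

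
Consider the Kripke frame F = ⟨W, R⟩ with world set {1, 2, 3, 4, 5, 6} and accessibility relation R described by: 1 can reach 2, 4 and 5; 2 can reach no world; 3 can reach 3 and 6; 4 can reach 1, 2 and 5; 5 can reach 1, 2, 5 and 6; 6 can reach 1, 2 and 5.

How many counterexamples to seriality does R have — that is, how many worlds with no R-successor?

1

Enumerating: 2.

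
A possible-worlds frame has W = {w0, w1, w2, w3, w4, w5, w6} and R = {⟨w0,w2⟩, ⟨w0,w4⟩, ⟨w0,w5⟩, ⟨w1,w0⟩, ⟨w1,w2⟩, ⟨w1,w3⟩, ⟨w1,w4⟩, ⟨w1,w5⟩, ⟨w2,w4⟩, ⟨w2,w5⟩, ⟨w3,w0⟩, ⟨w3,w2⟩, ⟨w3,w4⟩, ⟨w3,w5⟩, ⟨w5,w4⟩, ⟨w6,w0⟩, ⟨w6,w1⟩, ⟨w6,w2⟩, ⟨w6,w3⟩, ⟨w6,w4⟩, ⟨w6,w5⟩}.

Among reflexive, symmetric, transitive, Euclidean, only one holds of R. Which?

Reflexive: no — w0 is not related to itself.
Symmetric: no — w0 R w2 but not w2 R w0.
Transitive: yes — every two-step R-path is closed by a direct edge.
Euclidean: no — w0 R w4 and w0 R w2, but not w4 R w2.
Only transitive holds.

transitive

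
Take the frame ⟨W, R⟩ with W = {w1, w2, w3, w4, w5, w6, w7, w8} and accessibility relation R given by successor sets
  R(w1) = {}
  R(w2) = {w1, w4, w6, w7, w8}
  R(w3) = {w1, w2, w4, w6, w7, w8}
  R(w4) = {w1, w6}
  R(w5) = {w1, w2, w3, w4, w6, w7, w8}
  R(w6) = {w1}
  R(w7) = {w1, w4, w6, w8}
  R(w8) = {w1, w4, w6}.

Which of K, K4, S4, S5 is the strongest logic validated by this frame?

K4

Transitive (axiom 4): yes — every two-step R-path is closed by a direct edge.
Reflexive (axiom T): no — w1 is not related to itself.
Euclidean (axiom 5): no — w2 R w1 and w2 R w4, but not w1 R w4.
So F validates K, K4; S4 would additionally require R to be reflexive. The strongest is K4.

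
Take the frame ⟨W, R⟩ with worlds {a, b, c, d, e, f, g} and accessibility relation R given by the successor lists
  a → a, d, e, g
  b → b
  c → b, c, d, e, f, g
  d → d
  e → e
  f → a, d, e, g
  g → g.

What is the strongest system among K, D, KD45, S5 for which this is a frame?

Serial (axiom D): yes — every world has a successor (e.g. a R a).
Euclidean (axiom 5): no — a R d and a R e, but not d R e.
Transitive (axiom 4): no — c R f and f R a, but not c R a.
Reflexive (axiom T): no — f is not related to itself.
So F validates K, D; KD45 would additionally require R to be Euclidean and transitive. The strongest is D.

D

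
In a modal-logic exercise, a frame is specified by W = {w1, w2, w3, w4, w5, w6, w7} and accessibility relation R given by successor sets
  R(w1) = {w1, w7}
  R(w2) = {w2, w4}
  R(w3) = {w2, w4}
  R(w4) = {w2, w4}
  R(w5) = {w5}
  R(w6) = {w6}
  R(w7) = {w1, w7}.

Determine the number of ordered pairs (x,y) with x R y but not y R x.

2

Enumerating: (w3,w2), (w3,w4).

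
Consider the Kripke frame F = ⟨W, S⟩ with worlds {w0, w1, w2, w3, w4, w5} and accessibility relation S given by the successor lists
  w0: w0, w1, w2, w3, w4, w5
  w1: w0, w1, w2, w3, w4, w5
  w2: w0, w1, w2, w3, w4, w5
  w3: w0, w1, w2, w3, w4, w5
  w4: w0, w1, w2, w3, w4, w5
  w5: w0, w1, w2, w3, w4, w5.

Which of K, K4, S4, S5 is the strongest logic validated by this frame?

Transitive (axiom 4): yes — every two-step S-path is closed by a direct edge.
Reflexive (axiom T): yes — every world is S-related to itself.
Euclidean (axiom 5): yes — any two successors of a common world are S-related.
So F validates K, K4, S4, S5. The strongest is S5.

S5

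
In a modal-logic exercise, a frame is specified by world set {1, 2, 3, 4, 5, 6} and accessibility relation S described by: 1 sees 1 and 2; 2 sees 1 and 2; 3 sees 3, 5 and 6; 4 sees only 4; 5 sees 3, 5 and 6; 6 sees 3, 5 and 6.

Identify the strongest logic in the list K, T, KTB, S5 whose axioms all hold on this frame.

S5

Reflexive (axiom T): yes — every world is S-related to itself.
Symmetric (axiom B): yes — every pair in S has its reverse in S.
Euclidean (axiom 5): yes — any two successors of a common world are S-related.
So F validates K, T, KTB, S5. The strongest is S5.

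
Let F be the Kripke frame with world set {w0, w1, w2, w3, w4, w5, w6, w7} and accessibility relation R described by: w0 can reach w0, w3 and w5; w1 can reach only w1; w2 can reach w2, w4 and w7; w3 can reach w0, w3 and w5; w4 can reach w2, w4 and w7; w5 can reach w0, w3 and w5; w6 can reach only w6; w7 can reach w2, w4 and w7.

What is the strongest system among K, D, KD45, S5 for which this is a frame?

S5

Serial (axiom D): yes — every world has a successor (e.g. w0 R w0).
Euclidean (axiom 5): yes — any two successors of a common world are R-related.
Transitive (axiom 4): yes — every two-step R-path is closed by a direct edge.
Reflexive (axiom T): yes — every world is R-related to itself.
So F validates K, D, KD45, S5. The strongest is S5.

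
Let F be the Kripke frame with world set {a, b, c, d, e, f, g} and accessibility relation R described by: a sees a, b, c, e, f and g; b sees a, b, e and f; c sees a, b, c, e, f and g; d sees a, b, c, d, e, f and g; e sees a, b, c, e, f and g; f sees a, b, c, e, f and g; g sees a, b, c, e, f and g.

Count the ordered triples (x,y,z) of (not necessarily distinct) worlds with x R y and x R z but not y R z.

18

Enumerating: (a,b,c), (a,b,g), (c,b,c), (c,b,g), (d,a,d), (d,b,c), (d,b,d), (d,b,g), (d,c,d), (d,e,d), (d,f,d), (d,g,d), (e,b,c), (e,b,g), (f,b,c), (f,b,g), (g,b,c), (g,b,g).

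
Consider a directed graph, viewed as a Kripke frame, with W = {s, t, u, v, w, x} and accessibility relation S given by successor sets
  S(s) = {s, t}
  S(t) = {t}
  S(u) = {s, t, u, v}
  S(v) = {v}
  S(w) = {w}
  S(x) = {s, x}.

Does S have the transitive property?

Transitive: no — x S s and s S t, but not x S t.

No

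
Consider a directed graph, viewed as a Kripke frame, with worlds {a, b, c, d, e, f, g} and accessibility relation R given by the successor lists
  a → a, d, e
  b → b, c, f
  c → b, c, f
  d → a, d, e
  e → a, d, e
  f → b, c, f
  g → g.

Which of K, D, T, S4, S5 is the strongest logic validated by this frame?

S5

Serial (axiom D): yes — every world has a successor (e.g. a R a).
Reflexive (axiom T): yes — every world is R-related to itself.
Transitive (axiom 4): yes — every two-step R-path is closed by a direct edge.
Euclidean (axiom 5): yes — any two successors of a common world are R-related.
So F validates K, D, T, S4, S5. The strongest is S5.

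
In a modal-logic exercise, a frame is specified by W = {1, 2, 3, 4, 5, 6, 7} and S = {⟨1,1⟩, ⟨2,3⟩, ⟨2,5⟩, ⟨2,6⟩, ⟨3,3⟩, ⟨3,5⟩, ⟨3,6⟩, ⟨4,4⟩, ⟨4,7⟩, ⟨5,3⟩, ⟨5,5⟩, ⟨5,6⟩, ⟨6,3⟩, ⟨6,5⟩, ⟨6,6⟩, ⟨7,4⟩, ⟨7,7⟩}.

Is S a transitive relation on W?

Yes

Transitive: yes — every two-step S-path is closed by a direct edge.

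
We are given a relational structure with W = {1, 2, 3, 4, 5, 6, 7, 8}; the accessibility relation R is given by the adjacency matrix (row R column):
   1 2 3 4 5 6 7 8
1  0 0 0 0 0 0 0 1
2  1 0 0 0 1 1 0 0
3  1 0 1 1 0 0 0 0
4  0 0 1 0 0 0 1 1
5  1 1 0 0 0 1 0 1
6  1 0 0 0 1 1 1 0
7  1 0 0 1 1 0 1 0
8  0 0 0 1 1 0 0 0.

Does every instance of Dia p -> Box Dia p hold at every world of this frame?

No

Axiom 5 corresponds to the accessibility relation being Euclidean.
Euclidean: no — 2 R 1 and 2 R 5, but not 1 R 5.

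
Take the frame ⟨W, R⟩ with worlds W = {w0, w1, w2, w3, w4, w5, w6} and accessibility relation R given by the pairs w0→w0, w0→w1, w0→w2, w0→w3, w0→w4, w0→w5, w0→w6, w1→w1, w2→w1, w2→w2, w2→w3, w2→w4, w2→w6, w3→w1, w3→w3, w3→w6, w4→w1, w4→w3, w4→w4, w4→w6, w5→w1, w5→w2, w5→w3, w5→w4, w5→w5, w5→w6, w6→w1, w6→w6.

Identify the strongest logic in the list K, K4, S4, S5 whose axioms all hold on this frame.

S4

Transitive (axiom 4): yes — every two-step R-path is closed by a direct edge.
Reflexive (axiom T): yes — every world is R-related to itself.
Euclidean (axiom 5): no — w0 R w1 and w0 R w2, but not w1 R w2.
So F validates K, K4, S4; S5 would additionally require R to be Euclidean. The strongest is S4.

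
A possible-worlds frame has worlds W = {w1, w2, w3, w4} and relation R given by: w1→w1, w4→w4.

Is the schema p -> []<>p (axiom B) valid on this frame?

Yes

By correspondence theory, B is valid on a frame iff R is symmetric.
Symmetric: yes — every pair in R has its reverse in R.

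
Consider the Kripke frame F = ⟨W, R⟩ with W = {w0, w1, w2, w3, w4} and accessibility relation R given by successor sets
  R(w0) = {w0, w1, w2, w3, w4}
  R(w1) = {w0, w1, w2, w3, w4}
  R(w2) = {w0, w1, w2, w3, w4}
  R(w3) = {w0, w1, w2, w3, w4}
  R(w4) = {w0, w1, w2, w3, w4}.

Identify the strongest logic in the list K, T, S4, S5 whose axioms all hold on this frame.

S5

Reflexive (axiom T): yes — every world is R-related to itself.
Transitive (axiom 4): yes — every two-step R-path is closed by a direct edge.
Euclidean (axiom 5): yes — any two successors of a common world are R-related.
So F validates K, T, S4, S5. The strongest is S5.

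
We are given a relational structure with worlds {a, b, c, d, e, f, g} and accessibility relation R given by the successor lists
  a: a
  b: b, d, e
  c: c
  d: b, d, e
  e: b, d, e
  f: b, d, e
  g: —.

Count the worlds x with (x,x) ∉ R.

2

Enumerating: f, g.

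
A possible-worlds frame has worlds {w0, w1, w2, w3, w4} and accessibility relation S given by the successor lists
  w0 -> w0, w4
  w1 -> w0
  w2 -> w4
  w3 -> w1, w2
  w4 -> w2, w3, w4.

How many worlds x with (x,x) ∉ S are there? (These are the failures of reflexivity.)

Enumerating: w1, w2, w3.

3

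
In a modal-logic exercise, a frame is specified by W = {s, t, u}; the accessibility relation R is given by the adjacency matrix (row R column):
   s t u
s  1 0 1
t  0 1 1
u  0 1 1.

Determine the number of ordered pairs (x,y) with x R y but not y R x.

1

Enumerating: (s,u).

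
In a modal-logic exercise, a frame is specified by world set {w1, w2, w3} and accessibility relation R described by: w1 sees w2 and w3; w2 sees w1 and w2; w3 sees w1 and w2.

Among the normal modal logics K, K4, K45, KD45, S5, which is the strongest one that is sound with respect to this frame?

Transitive (axiom 4): no — w2 R w1 and w1 R w3, but not w2 R w3.
Euclidean (axiom 5): no — w1 R w2 and w1 R w3, but not w2 R w3.
Serial (axiom D): yes — every world has a successor (e.g. w1 R w2).
Reflexive (axiom T): no — w1 is not related to itself.
So F validates K; K4 would additionally require R to be transitive. The strongest is K.

K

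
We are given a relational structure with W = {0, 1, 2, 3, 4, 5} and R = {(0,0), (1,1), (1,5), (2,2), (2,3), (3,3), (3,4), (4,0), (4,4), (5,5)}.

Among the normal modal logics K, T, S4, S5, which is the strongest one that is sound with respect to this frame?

Reflexive (axiom T): yes — every world is R-related to itself.
Transitive (axiom 4): no — 2 R 3 and 3 R 4, but not 2 R 4.
Euclidean (axiom 5): no — 1 R 5 and 1 R 1, but not 5 R 1.
So F validates K, T; S4 would additionally require R to be transitive. The strongest is T.

T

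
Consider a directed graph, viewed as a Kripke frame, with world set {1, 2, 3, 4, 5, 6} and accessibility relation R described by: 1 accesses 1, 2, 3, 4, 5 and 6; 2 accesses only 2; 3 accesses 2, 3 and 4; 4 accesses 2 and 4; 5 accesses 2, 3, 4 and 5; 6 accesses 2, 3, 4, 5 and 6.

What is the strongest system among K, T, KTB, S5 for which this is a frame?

T

Reflexive (axiom T): yes — every world is R-related to itself.
Symmetric (axiom B): no — 1 R 2 but not 2 R 1.
Euclidean (axiom 5): no — 1 R 2 and 1 R 3, but not 2 R 3.
So F validates K, T; KTB would additionally require R to be symmetric. The strongest is T.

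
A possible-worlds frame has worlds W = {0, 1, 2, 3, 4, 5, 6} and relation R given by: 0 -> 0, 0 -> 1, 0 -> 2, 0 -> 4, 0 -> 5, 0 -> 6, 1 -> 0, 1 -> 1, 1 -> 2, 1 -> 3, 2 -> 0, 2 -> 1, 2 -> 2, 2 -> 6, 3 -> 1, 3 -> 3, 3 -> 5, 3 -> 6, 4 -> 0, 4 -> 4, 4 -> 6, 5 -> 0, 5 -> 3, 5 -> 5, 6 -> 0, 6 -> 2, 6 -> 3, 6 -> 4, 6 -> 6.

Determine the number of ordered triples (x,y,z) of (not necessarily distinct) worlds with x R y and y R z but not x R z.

Enumerating: (0,1,3), (0,5,3), (0,6,3), (1,0,4), (1,0,5), (1,0,6), (1,2,6), (1,3,5), (1,3,6), (2,0,4), (2,0,5), (2,1,3), … and 24 more.
Total: 36.

36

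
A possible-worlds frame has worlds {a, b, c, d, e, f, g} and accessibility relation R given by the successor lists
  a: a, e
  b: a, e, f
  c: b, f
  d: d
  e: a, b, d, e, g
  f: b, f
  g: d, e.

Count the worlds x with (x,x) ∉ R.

Enumerating: b, c, g.

3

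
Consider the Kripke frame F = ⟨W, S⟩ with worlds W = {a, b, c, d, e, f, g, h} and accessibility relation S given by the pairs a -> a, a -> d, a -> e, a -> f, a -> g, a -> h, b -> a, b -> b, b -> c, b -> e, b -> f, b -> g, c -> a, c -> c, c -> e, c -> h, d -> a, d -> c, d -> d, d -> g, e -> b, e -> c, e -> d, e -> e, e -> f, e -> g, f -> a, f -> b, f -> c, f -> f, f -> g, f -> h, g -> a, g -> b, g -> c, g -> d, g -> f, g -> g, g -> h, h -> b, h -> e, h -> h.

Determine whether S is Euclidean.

Euclidean: no — a S d and a S e, but not d S e.

No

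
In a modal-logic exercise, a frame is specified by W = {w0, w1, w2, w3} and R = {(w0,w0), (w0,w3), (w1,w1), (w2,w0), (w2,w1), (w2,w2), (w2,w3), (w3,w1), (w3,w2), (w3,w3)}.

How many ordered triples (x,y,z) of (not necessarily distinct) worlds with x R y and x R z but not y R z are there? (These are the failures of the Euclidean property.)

9

Enumerating: (w0,w3,w0), (w2,w0,w1), (w2,w0,w2), (w2,w1,w0), (w2,w1,w2), (w2,w1,w3), (w2,w3,w0), (w3,w1,w2), (w3,w1,w3).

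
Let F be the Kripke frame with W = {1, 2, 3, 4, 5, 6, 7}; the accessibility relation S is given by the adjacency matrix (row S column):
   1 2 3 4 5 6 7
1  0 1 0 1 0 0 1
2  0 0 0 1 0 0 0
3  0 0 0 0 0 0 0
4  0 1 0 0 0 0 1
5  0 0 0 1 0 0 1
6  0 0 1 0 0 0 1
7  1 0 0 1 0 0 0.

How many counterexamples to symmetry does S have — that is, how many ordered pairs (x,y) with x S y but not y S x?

Enumerating: (1,2), (1,4), (5,4), (5,7), (6,3), (6,7).

6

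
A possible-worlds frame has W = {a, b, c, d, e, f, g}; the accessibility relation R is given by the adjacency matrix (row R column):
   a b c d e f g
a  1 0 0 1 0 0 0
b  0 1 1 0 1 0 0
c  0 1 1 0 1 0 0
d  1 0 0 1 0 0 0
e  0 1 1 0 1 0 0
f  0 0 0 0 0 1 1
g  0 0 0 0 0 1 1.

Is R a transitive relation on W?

Transitive: yes — every two-step R-path is closed by a direct edge.

Yes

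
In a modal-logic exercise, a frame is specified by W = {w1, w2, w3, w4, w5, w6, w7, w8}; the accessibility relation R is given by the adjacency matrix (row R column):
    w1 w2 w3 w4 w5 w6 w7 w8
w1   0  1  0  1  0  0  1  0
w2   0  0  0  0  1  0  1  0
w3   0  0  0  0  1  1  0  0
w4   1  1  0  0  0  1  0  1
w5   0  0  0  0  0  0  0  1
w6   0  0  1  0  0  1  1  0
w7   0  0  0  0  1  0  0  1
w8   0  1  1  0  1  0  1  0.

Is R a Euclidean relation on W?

Euclidean: no — w1 R w2 and w1 R w4, but not w2 R w4.

No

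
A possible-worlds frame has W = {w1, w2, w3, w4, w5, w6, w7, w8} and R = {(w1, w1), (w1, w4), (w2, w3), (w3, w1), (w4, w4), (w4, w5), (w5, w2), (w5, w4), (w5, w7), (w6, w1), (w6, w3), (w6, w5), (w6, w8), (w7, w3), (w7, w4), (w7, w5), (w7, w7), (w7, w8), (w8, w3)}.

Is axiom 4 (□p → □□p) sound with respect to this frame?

No

By correspondence theory, 4 is valid on a frame iff R is transitive.
Transitive: no — w1 R w4 and w4 R w5, but not w1 R w5.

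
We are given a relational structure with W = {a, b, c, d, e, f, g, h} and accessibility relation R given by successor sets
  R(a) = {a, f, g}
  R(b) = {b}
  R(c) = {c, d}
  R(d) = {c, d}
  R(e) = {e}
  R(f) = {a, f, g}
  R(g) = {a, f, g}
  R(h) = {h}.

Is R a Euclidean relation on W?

Euclidean: yes — any two successors of a common world are R-related.

Yes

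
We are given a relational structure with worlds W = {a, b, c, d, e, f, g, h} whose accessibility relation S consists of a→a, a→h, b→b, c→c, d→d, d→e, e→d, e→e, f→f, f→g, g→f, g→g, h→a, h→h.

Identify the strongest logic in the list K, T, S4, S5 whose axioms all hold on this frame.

Reflexive (axiom T): yes — every world is S-related to itself.
Transitive (axiom 4): yes — every two-step S-path is closed by a direct edge.
Euclidean (axiom 5): yes — any two successors of a common world are S-related.
So F validates K, T, S4, S5. The strongest is S5.

S5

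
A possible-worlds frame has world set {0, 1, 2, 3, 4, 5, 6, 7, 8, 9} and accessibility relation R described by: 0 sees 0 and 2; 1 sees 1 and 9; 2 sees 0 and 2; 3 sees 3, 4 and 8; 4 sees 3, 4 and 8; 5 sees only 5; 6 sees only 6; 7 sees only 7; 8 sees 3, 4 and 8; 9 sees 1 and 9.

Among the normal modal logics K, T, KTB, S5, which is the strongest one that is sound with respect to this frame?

S5

Reflexive (axiom T): yes — every world is R-related to itself.
Symmetric (axiom B): yes — every pair in R has its reverse in R.
Euclidean (axiom 5): yes — any two successors of a common world are R-related.
So F validates K, T, KTB, S5. The strongest is S5.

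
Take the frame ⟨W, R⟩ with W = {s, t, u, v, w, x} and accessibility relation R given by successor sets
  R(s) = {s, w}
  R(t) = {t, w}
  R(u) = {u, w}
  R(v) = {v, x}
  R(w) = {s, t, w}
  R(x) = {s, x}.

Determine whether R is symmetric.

No

Symmetric: no — u R w but not w R u.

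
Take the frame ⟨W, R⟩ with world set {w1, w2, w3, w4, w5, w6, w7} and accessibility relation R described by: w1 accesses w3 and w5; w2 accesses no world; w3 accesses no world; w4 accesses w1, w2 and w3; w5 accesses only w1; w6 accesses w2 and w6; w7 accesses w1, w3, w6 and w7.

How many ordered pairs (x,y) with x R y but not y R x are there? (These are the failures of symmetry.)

8

Enumerating: (w1,w3), (w4,w1), (w4,w2), (w4,w3), (w6,w2), (w7,w1), (w7,w3), (w7,w6).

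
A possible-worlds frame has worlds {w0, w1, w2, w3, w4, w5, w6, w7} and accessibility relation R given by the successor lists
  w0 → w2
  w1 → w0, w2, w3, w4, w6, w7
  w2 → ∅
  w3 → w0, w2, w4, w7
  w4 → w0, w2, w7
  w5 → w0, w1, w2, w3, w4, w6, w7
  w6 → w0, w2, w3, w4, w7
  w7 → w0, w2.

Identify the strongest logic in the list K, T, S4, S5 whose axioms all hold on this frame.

K

Reflexive (axiom T): no — w0 is not related to itself.
Transitive (axiom 4): yes — every two-step R-path is closed by a direct edge.
Euclidean (axiom 5): no — w1 R w0 and w1 R w3, but not w0 R w3.
So F validates K; T would additionally require R to be reflexive. The strongest is K.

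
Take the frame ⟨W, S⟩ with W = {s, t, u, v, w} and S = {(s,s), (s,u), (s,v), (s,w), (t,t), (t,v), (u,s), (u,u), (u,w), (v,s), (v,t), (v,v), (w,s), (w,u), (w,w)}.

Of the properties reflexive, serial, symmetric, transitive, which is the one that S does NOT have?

Reflexive: yes — every world is S-related to itself.
Serial: yes — every world has a successor (e.g. s S s).
Symmetric: yes — every pair in S has its reverse in S.
Transitive: no — s S v and v S t, but not s S t.
Only transitive fails.

transitive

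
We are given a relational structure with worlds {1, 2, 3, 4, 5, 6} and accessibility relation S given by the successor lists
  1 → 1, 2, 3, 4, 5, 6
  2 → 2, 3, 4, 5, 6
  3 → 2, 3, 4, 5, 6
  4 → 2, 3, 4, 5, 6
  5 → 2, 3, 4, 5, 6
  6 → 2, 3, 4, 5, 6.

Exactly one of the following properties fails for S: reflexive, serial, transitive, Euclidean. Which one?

Reflexive: yes — every world is S-related to itself.
Serial: yes — every world has a successor (e.g. 1 S 1).
Transitive: yes — every two-step S-path is closed by a direct edge.
Euclidean: no — 1 S 2 and 1 S 1, but not 2 S 1.
Only Euclidean fails.

Euclidean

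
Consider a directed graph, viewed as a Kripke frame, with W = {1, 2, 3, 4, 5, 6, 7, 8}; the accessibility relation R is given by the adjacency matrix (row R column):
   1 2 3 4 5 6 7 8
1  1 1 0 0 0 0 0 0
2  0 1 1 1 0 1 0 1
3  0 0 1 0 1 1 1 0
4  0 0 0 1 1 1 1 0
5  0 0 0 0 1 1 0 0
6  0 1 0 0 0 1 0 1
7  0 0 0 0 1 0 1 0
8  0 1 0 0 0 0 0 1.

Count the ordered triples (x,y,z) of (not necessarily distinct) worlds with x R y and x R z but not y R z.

29

Enumerating: (1,2,1), (2,3,2), (2,3,4), (2,3,8), (2,4,2), (2,4,3), (2,4,8), (2,6,3), (2,6,4), (2,8,3), (2,8,4), (2,8,6), … and 17 more.
Total: 29.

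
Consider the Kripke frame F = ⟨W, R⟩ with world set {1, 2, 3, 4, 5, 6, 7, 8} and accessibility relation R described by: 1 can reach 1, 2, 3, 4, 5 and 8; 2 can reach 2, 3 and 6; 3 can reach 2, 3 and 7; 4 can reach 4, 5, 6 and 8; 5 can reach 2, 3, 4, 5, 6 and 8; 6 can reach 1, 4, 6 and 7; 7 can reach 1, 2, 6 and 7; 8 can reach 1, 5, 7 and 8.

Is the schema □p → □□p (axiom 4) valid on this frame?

No

By correspondence theory, 4 is valid on a frame iff R is transitive.
Transitive: no — 1 R 2 and 2 R 6, but not 1 R 6.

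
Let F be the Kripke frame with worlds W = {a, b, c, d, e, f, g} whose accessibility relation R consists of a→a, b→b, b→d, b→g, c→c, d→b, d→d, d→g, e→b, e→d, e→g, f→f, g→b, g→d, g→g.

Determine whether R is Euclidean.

Yes

Euclidean: yes — any two successors of a common world are R-related.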